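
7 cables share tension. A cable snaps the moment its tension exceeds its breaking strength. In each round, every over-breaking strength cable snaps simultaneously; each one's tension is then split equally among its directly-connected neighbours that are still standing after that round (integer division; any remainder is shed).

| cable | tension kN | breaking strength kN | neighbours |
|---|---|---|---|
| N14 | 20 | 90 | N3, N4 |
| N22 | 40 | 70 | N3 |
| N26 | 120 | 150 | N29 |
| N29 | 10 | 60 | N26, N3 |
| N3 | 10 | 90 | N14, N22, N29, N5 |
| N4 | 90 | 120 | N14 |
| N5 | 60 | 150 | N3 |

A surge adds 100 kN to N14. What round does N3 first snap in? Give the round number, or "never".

never

Round 1 — N14 at 120 > 90. N14 snaps.
  N14 sheds 120 kN to N3, N4: 60 each.
    N3: 10+60 = 70 ≤ 90
    N4: 90+60 = 150 > 120
Round 2 — N4 snaps.
  N4 sheds 150 kN: no online neighbours, lost.
No further breaks.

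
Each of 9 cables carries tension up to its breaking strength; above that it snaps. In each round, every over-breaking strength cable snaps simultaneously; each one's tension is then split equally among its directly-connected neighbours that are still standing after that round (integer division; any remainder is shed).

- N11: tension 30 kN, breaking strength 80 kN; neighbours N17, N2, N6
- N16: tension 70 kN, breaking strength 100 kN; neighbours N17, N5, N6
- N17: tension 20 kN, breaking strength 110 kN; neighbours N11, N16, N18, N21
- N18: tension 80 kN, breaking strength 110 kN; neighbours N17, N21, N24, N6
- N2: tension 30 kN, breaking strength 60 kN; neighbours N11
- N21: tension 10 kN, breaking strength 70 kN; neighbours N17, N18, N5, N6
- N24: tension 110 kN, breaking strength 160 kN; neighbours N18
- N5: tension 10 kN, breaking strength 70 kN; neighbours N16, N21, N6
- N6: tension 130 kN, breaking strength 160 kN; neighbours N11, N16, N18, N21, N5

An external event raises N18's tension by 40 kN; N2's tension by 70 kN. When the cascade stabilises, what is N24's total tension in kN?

Round 1 — N18 at 120 > 110; N2 at 100 > 60. N18, N2 snap.
  N18 sheds 120 kN to N17, N21, N24, N6: 30 each.
    N17: 20+30 = 50 ≤ 110
    N21: 10+30 = 40 ≤ 70
    N24: 110+30 = 140 ≤ 160
    N6: 130+30 = 160 ≤ 160
  N2 sheds 100 kN to N11: 100 each.
    N11: 30+100 = 130 > 80
Round 2 — N11 snaps.
  N11 sheds 130 kN to N17, N6: 65 each.
    N17: 50+65 = 115 > 110
    N6: 160+65 = 225 > 160
Round 3 — N17, N6 snap.
  N17 sheds 115 kN to N16, N21: 57 each (1 lost).
    N16: 70+57 = 127 > 100
    N21: 40+57 = 97 > 70
  N6 sheds 225 kN to N16, N21, N5: 75 each.
    N16: 127+75 = 202 > 100
    N21: 97+75 = 172 > 70
    N5: 10+75 = 85 > 70
Round 4 — N16, N21, N5 snap.
  N16 sheds 202 kN: no online neighbours, lost.
  N21 sheds 172 kN: no online neighbours, lost.
  N5 sheds 85 kN: no online neighbours, lost.
No further breaks.

140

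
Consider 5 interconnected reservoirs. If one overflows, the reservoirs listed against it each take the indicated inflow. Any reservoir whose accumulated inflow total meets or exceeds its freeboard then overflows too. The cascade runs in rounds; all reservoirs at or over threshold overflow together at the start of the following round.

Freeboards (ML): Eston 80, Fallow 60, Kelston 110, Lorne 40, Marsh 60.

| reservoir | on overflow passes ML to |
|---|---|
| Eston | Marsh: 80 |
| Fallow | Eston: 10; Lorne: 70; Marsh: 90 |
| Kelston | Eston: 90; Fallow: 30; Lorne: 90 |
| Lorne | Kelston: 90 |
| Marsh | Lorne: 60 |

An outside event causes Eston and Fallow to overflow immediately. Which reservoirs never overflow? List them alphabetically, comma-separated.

Round 1 — Eston, Fallow overflow (initial).
  Lorne: +70 → 70 ≥ 40
  Marsh: +80+90 → 170 ≥ 60
Round 2 — Lorne, Marsh overflow.
  Kelston: +90 → 90 < 110
No further overflows.

Kelston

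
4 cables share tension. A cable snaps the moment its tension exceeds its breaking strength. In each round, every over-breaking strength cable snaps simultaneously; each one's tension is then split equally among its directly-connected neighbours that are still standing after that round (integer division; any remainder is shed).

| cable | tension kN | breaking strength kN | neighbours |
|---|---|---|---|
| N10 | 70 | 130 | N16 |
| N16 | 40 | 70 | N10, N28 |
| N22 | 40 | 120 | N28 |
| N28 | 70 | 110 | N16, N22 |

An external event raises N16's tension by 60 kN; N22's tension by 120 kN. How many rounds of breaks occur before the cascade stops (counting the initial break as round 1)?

Round 1 — N16 at 100 > 70; N22 at 160 > 120. N16, N22 snap.
  N16 sheds 100 kN to N10, N28: 50 each.
    N10: 70+50 = 120 ≤ 130
    N28: 70+50 = 120 > 110
  N22 sheds 160 kN to N28: 160 each.
    N28: 120+160 = 280 > 110
Round 2 — N28 snaps.
  N28 sheds 280 kN: no online neighbours, lost.
No further breaks.

2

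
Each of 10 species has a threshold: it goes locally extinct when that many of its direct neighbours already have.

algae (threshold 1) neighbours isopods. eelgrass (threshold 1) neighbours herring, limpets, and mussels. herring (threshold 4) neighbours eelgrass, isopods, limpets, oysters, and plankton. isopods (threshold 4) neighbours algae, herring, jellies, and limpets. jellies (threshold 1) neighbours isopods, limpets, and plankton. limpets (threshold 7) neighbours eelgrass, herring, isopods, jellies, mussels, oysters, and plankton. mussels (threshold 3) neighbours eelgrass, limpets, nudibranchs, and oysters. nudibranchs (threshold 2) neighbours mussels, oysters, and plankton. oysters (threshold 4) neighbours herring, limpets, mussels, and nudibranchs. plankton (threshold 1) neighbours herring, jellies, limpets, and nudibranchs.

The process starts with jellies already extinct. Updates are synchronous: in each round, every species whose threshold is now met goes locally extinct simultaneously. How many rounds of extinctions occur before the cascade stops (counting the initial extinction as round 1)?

Round 1 — jellies goes locally extinct (initial).
Round 2 — checking thresholds:
  isopods: 1 of 4 neighbours < 4, not yet.
  limpets: 1 of 7 neighbours < 7, not yet.
  plankton: 1 of 4 neighbours ≥ 1, goes locally extinct.
Round 3 — no new extinctions; cascade stops.

2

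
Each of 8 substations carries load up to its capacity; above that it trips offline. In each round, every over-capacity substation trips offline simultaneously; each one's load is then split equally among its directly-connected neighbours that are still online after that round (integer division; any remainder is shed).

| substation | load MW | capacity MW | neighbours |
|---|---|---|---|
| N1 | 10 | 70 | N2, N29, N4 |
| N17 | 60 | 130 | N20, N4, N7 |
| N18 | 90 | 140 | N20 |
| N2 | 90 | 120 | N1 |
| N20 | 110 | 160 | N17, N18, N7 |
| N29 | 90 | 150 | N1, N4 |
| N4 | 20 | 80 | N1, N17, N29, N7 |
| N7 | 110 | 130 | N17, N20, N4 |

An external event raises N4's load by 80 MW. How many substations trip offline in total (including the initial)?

5

Round 1 — N4 at 100 > 80. N4 trips offline.
  N4 sheds 100 MW to N1, N17, N29, N7: 25 each.
    N1: 10+25 = 35 ≤ 70
    N17: 60+25 = 85 ≤ 130
    N29: 90+25 = 115 ≤ 150
    N7: 110+25 = 135 > 130
Round 2 — N7 trips offline.
  N7 sheds 135 MW to N17, N20: 67 each (1 lost).
    N17: 85+67 = 152 > 130
    N20: 110+67 = 177 > 160
Round 3 — N17, N20 trip offline.
  N17 sheds 152 MW: no online neighbours, lost.
  N20 sheds 177 MW to N18: 177 each.
    N18: 90+177 = 267 > 140
Round 4 — N18 trips offline.
  N18 sheds 267 MW: no online neighbours, lost.
No further trips.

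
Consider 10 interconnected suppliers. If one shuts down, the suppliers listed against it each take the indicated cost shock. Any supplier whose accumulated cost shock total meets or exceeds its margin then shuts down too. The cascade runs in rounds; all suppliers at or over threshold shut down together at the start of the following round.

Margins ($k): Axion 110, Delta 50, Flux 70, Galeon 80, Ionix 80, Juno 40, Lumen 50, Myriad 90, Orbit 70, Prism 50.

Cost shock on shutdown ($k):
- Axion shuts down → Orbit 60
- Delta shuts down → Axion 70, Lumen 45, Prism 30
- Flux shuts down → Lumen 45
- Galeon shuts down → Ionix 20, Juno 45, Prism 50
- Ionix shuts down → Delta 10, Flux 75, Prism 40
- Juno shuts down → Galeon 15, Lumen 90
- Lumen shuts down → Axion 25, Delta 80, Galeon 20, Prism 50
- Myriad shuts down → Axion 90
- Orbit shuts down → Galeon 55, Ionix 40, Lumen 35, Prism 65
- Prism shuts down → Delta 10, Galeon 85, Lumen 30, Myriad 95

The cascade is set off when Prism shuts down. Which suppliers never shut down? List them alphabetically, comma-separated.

Flux, Ionix, Orbit

Round 1 — Prism shuts down (initial).
  Delta: +10 → 10 < 50
  Galeon: +85 → 85 ≥ 80
  Lumen: +30 → 30 < 50
  Myriad: +95 → 95 ≥ 90
Round 2 — Galeon, Myriad shut down.
  Axion: +90 → 90 < 110
  Ionix: +20 → 20 < 80
  Juno: +45 → 45 ≥ 40
Round 3 — Juno shuts down.
  Lumen: +90 → 120 ≥ 50
Round 4 — Lumen shuts down.
  Axion: +25 → 115 ≥ 110
  Delta: +80 → 90 ≥ 50
Round 5 — Axion, Delta shut down.
  Orbit: +60 → 60 < 70
No further shutdowns.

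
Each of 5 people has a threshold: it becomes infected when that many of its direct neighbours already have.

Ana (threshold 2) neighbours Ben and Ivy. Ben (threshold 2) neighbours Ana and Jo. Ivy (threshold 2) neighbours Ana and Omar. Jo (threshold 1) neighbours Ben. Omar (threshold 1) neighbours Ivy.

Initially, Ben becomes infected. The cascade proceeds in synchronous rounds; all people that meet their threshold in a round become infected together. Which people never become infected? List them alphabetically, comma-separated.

Ana, Ivy, Omar

Round 1 — Ben becomes infected (initial).
Round 2 — checking thresholds:
  Ana: 1 of 2 neighbours < 2, holds.
  Jo: 1 of 1 neighbours ≥ 1, becomes infected.
Round 3 — no new infections; cascade stops.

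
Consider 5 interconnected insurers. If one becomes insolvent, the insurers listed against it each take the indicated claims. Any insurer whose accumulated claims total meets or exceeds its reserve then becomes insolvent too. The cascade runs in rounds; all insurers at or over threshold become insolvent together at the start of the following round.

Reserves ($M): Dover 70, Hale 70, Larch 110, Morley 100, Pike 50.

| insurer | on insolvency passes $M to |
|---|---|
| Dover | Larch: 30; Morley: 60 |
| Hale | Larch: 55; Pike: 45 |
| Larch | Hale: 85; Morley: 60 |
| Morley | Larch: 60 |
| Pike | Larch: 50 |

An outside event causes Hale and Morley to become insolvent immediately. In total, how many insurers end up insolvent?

3

Round 1 — Hale, Morley become insolvent (initial).
  Larch: +55+60 → 115 ≥ 110
  Pike: +45 → 45 < 50
Round 2 — Larch becomes insolvent.
No further insolvencies.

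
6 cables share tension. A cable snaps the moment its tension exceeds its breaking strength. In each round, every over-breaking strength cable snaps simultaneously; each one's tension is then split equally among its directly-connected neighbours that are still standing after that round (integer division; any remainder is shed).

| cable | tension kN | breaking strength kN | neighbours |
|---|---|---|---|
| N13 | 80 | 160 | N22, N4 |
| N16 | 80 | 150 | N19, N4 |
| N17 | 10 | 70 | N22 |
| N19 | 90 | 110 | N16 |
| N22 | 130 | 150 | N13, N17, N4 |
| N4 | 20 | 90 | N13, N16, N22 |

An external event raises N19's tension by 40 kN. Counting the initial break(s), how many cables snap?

Round 1 — N19 at 130 > 110. N19 snaps.
  N19 sheds 130 kN to N16: 130 each.
    N16: 80+130 = 210 > 150
Round 2 — N16 snaps.
  N16 sheds 210 kN to N4: 210 each.
    N4: 20+210 = 230 > 90
Round 3 — N4 snaps.
  N4 sheds 230 kN to N13, N22: 115 each.
    N13: 80+115 = 195 > 160
    N22: 130+115 = 245 > 150
Round 4 — N13, N22 snap.
  N13 sheds 195 kN: no online neighbours, lost.
  N22 sheds 245 kN to N17: 245 each.
    N17: 10+245 = 255 > 70
Round 5 — N17 snaps.
  N17 sheds 255 kN: no online neighbours, lost.
No further breaks.

6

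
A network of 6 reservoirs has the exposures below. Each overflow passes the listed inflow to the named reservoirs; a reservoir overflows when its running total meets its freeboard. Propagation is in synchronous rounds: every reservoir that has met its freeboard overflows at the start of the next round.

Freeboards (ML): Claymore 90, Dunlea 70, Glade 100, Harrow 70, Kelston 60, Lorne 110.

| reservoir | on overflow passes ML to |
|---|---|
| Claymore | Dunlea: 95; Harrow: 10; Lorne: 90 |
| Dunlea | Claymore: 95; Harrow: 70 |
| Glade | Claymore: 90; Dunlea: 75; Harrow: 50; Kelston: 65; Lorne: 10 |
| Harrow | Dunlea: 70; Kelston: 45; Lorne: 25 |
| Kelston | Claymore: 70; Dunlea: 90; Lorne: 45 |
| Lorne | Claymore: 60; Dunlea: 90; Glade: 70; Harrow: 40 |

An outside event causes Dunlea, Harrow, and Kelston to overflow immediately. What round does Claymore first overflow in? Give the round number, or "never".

2

Round 1 — Dunlea, Harrow, Kelston overflow (initial).
  Claymore: +95+70 → 165 ≥ 90
  Lorne: +25+45 → 70 < 110
Round 2 — Claymore overflows.
  Lorne: +90 → 160 ≥ 110
Round 3 — Lorne overflows.
  Glade: +70 → 70 < 100
No further overflows.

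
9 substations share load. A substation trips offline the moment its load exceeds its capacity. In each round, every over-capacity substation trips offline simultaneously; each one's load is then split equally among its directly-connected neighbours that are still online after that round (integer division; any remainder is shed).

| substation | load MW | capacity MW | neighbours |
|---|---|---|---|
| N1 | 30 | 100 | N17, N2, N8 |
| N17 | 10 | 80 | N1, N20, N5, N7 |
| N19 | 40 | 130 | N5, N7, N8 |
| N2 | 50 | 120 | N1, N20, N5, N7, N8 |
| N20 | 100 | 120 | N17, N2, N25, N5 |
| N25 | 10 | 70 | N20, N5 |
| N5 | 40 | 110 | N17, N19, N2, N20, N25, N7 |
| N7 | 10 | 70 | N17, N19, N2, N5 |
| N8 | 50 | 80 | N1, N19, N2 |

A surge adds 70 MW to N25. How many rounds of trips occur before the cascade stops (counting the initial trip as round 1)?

Round 1 — N25 at 80 > 70. N25 trips offline.
  N25 sheds 80 MW to N20, N5: 40 each.
    N20: 100+40 = 140 > 120
    N5: 40+40 = 80 ≤ 110
Round 2 — N20 trips offline.
  N20 sheds 140 MW to N17, N2, N5: 46 each (2 lost).
    N17: 10+46 = 56 ≤ 80
    N2: 50+46 = 96 ≤ 120
    N5: 80+46 = 126 > 110
Round 3 — N5 trips offline.
  N5 sheds 126 MW to N17, N19, N2, N7: 31 each (2 lost).
    N17: 56+31 = 87 > 80
    N19: 40+31 = 71 ≤ 130
    N2: 96+31 = 127 > 120
    N7: 10+31 = 41 ≤ 70
Round 4 — N17, N2 trip offline.
  N17 sheds 87 MW to N1, N7: 43 each (1 lost).
    N1: 30+43 = 73 ≤ 100
    N7: 41+43 = 84 > 70
  N2 sheds 127 MW to N1, N7, N8: 42 each (1 lost).
    N1: 73+42 = 115 > 100
    N7: 84+42 = 126 > 70
    N8: 50+42 = 92 > 80
Round 5 — N1, N7, N8 trip offline.
  N1 sheds 115 MW: no online neighbours, lost.
  N7 sheds 126 MW to N19: 126 each.
    N19: 71+126 = 197 > 130
  N8 sheds 92 MW to N19: 92 each.
    N19: 197+92 = 289 > 130
Round 6 — N19 trips offline.
  N19 sheds 289 MW: no online neighbours, lost.
No further trips.

6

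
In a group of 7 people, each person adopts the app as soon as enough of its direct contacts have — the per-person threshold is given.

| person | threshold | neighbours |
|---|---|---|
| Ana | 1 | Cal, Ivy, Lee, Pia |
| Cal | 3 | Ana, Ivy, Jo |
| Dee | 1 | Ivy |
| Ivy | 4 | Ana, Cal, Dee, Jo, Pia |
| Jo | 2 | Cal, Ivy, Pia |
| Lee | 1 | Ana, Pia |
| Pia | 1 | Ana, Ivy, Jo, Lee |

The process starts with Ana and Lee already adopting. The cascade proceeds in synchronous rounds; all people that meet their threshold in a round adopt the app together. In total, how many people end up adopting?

Round 1 — Ana, Lee adopt the app (initial).
Round 2 — checking thresholds:
  Cal: 1 of 3 neighbours < 3, holds.
  Ivy: 1 of 5 neighbours < 4, holds.
  Pia: 2 of 4 neighbours ≥ 1, adopts the app.
Round 3 — no new adoptions; cascade stops.

3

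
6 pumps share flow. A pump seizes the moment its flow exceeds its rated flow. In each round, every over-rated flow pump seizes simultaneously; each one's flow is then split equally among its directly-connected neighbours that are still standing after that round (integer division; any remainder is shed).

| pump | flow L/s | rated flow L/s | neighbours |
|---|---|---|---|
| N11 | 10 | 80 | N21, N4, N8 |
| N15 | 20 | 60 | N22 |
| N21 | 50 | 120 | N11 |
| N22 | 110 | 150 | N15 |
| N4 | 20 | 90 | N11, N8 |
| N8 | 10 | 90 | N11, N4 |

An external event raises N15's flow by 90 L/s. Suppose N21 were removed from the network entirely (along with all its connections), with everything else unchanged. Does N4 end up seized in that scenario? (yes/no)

no

With N21 removed:
Round 1 — N15 at 110 > 60. N15 seizes.
  N15 sheds 110 L/s to N22: 110 each.
    N22: 110+110 = 220 > 150
Round 2 — N22 seizes.
  N22 sheds 220 L/s: no online neighbours, lost.
No further seizures.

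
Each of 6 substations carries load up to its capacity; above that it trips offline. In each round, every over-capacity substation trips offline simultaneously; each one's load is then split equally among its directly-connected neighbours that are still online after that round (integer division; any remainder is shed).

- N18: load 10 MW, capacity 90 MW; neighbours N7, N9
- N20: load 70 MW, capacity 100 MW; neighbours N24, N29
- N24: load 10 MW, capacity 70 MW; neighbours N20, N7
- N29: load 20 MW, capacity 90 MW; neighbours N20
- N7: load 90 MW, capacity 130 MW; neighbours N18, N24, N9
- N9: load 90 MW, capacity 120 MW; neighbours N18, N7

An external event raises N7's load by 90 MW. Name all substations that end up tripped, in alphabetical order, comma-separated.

Round 1 — N7 at 180 > 130. N7 trips offline.
  N7 sheds 180 MW to N18, N24, N9: 60 each.
    N18: 10+60 = 70 ≤ 90
    N24: 10+60 = 70 ≤ 70
    N9: 90+60 = 150 > 120
Round 2 — N9 trips offline.
  N9 sheds 150 MW to N18: 150 each.
    N18: 70+150 = 220 > 90
Round 3 — N18 trips offline.
  N18 sheds 220 MW: no online neighbours, lost.
No further trips.

N18, N7, N9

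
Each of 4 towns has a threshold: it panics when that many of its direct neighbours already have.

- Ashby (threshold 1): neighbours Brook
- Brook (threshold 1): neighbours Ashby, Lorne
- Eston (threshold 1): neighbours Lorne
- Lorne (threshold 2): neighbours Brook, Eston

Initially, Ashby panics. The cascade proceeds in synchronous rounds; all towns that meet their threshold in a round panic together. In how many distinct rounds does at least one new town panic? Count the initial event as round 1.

2

Round 1 — Ashby panics (initial).
Round 2 — checking thresholds:
  Brook: 1 of 2 neighbours ≥ 1, panics.
Round 3 — no new panics; cascade stops.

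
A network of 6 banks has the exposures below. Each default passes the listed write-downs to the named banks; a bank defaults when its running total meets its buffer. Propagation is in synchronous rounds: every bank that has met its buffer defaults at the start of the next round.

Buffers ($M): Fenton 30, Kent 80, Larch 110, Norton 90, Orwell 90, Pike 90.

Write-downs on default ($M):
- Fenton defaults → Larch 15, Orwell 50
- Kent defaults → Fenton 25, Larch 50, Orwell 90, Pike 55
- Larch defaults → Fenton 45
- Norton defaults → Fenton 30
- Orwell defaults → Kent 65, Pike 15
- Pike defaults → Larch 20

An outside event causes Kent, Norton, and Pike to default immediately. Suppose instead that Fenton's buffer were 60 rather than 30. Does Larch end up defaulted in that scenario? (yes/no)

With Fenton's buffer at 60:
Round 1 — Kent, Norton, Pike default (initial).
  Fenton: +25+30 → 55 < 60
  Larch: +50+20 → 70 < 110
  Orwell: +90 → 90 ≥ 90
Round 2 — Orwell defaults.
No further defaults.

no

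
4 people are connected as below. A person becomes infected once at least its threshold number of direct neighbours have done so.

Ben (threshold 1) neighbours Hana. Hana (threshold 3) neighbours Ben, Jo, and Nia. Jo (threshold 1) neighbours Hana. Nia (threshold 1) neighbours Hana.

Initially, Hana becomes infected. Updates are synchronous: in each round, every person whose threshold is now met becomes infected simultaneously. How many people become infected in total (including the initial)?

4

Round 1 — Hana becomes infected (initial).
Round 2 — checking thresholds:
  Ben: 1 of 1 neighbours ≥ 1, becomes infected.
  Jo: 1 of 1 neighbours ≥ 1, becomes infected.
  Nia: 1 of 1 neighbours ≥ 1, becomes infected.
Round 3 — no new infections; cascade stops.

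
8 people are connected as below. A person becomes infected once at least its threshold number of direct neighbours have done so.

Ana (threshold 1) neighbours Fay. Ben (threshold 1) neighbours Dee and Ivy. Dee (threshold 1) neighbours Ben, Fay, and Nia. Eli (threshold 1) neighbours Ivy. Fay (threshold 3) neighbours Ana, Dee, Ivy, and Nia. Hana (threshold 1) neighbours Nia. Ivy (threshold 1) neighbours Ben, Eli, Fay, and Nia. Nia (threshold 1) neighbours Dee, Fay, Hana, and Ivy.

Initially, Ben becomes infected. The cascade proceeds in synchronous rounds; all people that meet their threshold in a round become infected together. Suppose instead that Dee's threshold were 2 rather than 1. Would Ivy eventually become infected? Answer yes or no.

yes

With Dee's threshold at 2:
Round 1 — Ben becomes infected (initial).
Round 2 — checking thresholds:
  Dee: 1 of 3 neighbours < 2, not yet.
  Ivy: 1 of 4 neighbours ≥ 1, becomes infected.
Round 3 — checking thresholds:
  Dee: 1 of 3 neighbours < 2, not yet.
  Eli: 1 of 1 neighbours ≥ 1, becomes infected.
  Fay: 1 of 4 neighbours < 3, not yet.
  Nia: 1 of 4 neighbours ≥ 1, becomes infected.
Round 4 — checking thresholds:
  Dee: 2 of 3 neighbours ≥ 2, becomes infected.
  Fay: 2 of 4 neighbours < 3, not yet.
  Hana: 1 of 1 neighbours ≥ 1, becomes infected.
Round 5 — checking thresholds:
  Fay: 3 of 4 neighbours ≥ 3, becomes infected.
Round 6 — checking thresholds:
  Ana: 1 of 1 neighbours ≥ 1, becomes infected.
Round 7 — no new infections; cascade stops.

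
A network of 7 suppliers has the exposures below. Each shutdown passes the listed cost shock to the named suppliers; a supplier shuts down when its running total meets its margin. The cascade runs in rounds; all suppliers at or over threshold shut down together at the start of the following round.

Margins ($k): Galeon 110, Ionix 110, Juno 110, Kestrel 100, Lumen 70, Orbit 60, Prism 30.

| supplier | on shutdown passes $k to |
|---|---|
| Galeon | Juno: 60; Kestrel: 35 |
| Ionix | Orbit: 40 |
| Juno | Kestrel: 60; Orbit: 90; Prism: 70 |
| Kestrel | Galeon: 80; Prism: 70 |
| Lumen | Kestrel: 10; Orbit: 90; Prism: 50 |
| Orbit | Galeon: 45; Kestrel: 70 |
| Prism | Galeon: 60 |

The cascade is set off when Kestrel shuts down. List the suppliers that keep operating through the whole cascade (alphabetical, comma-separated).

Ionix, Juno, Lumen, Orbit

Round 1 — Kestrel shuts down (initial).
  Galeon: +80 → 80 < 110
  Prism: +70 → 70 ≥ 30
Round 2 — Prism shuts down.
  Galeon: +60 → 140 ≥ 110
Round 3 — Galeon shuts down.
  Juno: +60 → 60 < 110
No further shutdowns.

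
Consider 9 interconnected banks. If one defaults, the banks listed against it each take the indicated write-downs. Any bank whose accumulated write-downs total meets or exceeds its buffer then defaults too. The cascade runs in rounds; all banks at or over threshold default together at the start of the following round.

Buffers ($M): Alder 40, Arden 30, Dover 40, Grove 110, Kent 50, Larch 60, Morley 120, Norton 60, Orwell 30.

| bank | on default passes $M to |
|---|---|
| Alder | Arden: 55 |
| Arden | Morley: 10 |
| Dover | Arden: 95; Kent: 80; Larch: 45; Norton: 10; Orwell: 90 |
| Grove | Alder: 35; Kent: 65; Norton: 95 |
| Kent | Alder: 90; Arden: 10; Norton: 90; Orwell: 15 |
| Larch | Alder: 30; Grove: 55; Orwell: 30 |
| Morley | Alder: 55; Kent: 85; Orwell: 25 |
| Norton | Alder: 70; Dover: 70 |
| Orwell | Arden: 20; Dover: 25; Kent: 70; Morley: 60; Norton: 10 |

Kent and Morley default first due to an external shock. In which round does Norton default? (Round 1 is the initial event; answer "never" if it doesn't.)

2

Round 1 — Kent, Morley default (initial).
  Alder: +90+55 → 145 ≥ 40
  Arden: +10 → 10 < 30
  Norton: +90 → 90 ≥ 60
  Orwell: +15+25 → 40 ≥ 30
Round 2 — Alder, Norton, Orwell default.
  Arden: +55+20 → 85 ≥ 30
  Dover: +70+25 → 95 ≥ 40
Round 3 — Arden, Dover default.
  Larch: +45 → 45 < 60
No further defaults.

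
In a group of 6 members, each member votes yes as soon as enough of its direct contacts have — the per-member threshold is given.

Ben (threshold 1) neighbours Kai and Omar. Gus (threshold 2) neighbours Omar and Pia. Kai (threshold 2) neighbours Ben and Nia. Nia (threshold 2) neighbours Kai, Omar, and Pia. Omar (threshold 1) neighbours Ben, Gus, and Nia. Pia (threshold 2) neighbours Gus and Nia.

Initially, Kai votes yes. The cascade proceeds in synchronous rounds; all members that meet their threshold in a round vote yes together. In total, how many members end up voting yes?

4

Round 1 — Kai votes yes (initial).
Round 2 — checking thresholds:
  Ben: 1 of 2 neighbours ≥ 1, votes yes.
  Nia: 1 of 3 neighbours < 2, below threshold.
Round 3 — checking thresholds:
  Nia: 1 of 3 neighbours < 2, below threshold.
  Omar: 1 of 3 neighbours ≥ 1, votes yes.
Round 4 — checking thresholds:
  Gus: 1 of 2 neighbours < 2, below threshold.
  Nia: 2 of 3 neighbours ≥ 2, votes yes.
Round 5 — no new yes votes; cascade stops.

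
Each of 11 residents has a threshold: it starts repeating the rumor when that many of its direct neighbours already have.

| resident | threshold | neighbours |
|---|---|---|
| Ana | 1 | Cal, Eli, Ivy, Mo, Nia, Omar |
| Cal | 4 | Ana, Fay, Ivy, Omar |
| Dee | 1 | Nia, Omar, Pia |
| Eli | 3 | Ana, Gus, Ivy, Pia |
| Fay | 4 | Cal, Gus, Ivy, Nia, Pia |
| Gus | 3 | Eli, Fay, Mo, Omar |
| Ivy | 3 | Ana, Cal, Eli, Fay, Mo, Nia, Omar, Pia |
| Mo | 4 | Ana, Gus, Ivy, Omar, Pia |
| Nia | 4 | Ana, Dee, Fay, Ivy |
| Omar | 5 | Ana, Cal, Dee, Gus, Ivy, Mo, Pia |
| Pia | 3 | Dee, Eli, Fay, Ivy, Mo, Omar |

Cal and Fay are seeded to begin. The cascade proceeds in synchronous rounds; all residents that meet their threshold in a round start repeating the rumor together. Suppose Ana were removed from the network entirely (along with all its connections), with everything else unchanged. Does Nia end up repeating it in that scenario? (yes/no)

With Ana removed:
Round 1 — Cal, Fay start repeating the rumor (initial).
Round 2 — no new spreads; cascade stops.

no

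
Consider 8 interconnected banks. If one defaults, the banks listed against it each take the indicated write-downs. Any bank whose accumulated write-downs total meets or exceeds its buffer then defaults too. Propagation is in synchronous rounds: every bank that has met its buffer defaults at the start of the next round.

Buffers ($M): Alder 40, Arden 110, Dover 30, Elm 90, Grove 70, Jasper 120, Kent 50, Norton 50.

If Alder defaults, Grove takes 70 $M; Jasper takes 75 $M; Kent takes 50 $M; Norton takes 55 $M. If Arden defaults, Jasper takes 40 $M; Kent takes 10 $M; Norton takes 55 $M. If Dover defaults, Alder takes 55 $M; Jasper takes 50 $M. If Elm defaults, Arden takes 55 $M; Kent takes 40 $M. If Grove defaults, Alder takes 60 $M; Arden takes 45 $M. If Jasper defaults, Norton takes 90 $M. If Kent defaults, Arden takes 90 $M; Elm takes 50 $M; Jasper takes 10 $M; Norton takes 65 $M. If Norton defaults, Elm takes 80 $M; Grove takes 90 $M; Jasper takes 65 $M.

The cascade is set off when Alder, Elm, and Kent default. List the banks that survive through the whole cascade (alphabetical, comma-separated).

Round 1 — Alder, Elm, Kent default (initial).
  Arden: +55+90 → 145 ≥ 110
  Grove: +70 → 70 ≥ 70
  Jasper: +75+10 → 85 < 120
  Norton: +55+65 → 120 ≥ 50
Round 2 — Arden, Grove, Norton default.
  Jasper: +40+65 → 190 ≥ 120
Round 3 — Jasper defaults.
No further defaults.

Dover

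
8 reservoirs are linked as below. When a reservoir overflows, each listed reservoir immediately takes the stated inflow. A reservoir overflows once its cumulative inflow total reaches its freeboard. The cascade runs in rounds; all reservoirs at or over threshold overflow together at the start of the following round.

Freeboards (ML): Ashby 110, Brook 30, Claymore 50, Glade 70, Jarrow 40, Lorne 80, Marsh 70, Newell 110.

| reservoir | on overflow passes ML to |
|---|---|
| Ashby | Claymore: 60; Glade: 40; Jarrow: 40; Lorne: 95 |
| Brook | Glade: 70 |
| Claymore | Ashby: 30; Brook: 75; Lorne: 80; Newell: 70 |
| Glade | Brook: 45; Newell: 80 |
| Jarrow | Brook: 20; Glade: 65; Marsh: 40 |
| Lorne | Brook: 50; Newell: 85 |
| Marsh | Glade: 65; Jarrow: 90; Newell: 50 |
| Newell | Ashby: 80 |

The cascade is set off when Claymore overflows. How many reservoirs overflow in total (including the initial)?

7

Round 1 — Claymore overflows (initial).
  Ashby: +30 → 30 < 110
  Brook: +75 → 75 ≥ 30
  Lorne: +80 → 80 ≥ 80
  Newell: +70 → 70 < 110
Round 2 — Brook, Lorne overflow.
  Glade: +70 → 70 ≥ 70
  Newell: +85 → 155 ≥ 110
Round 3 — Glade, Newell overflow.
  Ashby: +80 → 110 ≥ 110
Round 4 — Ashby overflows.
  Jarrow: +40 → 40 ≥ 40
Round 5 — Jarrow overflows.
  Marsh: +40 → 40 < 70
No further overflows.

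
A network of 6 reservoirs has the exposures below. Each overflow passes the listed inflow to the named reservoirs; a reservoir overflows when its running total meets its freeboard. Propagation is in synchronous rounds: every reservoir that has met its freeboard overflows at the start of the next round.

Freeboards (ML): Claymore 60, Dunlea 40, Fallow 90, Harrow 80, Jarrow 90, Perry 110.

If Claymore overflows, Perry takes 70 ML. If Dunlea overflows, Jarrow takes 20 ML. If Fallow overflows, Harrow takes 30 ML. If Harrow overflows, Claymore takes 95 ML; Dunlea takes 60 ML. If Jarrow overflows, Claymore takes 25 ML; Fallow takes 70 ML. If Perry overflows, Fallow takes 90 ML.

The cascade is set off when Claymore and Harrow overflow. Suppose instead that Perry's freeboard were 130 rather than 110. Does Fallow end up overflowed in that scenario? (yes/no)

With Perry's freeboard at 130:
Round 1 — Claymore, Harrow overflow (initial).
  Dunlea: +60 → 60 ≥ 40
  Perry: +70 → 70 < 130
Round 2 — Dunlea overflows.
  Jarrow: +20 → 20 < 90
No further overflows.

no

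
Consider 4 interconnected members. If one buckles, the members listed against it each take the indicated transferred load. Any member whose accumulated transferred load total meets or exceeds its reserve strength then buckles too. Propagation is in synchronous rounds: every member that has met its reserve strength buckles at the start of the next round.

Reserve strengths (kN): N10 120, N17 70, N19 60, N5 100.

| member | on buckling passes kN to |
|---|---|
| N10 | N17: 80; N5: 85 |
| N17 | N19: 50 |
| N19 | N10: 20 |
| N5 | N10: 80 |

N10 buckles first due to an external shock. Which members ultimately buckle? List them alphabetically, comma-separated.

Round 1 — N10 buckles (initial).
  N17: +80 → 80 ≥ 70
  N5: +85 → 85 < 100
Round 2 — N17 buckles.
  N19: +50 → 50 < 60
No further bucklings.

N10, N17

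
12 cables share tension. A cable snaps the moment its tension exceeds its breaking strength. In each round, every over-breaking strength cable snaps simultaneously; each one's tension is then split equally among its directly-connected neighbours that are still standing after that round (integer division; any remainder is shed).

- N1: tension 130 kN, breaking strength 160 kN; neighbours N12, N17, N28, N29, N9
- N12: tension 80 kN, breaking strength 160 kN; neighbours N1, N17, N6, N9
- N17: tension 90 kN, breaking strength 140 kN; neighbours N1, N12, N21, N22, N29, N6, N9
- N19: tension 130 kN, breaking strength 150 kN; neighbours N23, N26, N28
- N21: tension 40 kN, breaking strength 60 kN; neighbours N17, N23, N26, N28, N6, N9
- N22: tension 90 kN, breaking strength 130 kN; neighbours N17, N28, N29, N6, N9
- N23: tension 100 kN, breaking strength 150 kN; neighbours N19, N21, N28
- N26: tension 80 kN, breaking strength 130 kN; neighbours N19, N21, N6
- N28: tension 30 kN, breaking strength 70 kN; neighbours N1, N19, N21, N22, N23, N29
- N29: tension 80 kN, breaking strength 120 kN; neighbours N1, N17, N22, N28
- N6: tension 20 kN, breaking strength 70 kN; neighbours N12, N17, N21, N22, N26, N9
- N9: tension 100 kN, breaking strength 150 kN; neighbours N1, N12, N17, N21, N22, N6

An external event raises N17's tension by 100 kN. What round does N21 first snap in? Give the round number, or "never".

2

Round 1 — N17 at 190 > 140. N17 snaps.
  N17 sheds 190 kN to N1, N12, N21, N22, N29, N6, N9: 27 each (1 lost).
    N1: 130+27 = 157 ≤ 160
    N12: 80+27 = 107 ≤ 160
    N21: 40+27 = 67 > 60
    N22: 90+27 = 117 ≤ 130
    N29: 80+27 = 107 ≤ 120
    N6: 20+27 = 47 ≤ 70
    N9: 100+27 = 127 ≤ 150
Round 2 — N21 snaps.
  N21 sheds 67 kN to N23, N26, N28, N6, N9: 13 each (2 lost).
    N23: 100+13 = 113 ≤ 150
    N26: 80+13 = 93 ≤ 130
    N28: 30+13 = 43 ≤ 70
    N6: 47+13 = 60 ≤ 70
    N9: 127+13 = 140 ≤ 150
No further breaks.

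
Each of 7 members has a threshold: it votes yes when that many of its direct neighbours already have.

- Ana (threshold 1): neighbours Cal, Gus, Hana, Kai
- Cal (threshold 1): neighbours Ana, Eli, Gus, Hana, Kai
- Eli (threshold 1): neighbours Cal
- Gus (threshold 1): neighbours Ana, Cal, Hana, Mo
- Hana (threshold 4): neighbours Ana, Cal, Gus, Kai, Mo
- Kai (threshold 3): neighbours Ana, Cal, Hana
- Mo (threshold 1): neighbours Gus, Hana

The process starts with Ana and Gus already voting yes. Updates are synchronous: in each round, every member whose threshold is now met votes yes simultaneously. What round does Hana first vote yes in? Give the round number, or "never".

Round 1 — Ana, Gus vote yes (initial).
Round 2 — checking thresholds:
  Cal: 2 of 5 neighbours ≥ 1, votes yes.
  Hana: 2 of 5 neighbours < 4, holds.
  Kai: 1 of 3 neighbours < 3, holds.
  Mo: 1 of 2 neighbours ≥ 1, votes yes.
Round 3 — checking thresholds:
  Eli: 1 of 1 neighbours ≥ 1, votes yes.
  Hana: 4 of 5 neighbours ≥ 4, votes yes.
  Kai: 2 of 3 neighbours < 3, holds.
Round 4 — checking thresholds:
  Kai: 3 of 3 neighbours ≥ 3, votes yes.
Round 5 — no new yes votes; cascade stops.

3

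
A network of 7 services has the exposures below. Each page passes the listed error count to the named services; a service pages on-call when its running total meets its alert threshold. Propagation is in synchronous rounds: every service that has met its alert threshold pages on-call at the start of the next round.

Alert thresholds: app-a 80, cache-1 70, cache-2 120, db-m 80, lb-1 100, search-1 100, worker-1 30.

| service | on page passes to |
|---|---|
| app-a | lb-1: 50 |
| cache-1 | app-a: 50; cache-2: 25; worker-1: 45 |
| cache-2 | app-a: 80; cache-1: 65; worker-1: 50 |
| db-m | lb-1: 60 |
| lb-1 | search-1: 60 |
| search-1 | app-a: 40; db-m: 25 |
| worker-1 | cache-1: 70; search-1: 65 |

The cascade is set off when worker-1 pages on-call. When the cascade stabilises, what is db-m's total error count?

0

Round 1 — worker-1 pages on-call (initial).
  cache-1: +70 → 70 ≥ 70
  search-1: +65 → 65 < 100
Round 2 — cache-1 pages on-call.
  app-a: +50 → 50 < 80
  cache-2: +25 → 25 < 120
No further pages.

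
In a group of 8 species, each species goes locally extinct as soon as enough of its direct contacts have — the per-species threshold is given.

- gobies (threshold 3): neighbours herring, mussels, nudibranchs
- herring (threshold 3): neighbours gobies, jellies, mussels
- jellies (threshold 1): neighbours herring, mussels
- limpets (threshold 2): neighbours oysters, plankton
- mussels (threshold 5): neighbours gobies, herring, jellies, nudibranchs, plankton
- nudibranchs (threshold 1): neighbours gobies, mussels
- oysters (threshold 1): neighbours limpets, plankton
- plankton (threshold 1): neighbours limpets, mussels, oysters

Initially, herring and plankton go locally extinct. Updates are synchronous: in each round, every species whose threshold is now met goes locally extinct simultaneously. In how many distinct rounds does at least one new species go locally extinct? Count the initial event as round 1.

3

Round 1 — herring, plankton go locally extinct (initial).
Round 2 — checking thresholds:
  gobies: 1 of 3 neighbours < 3, holds.
  jellies: 1 of 2 neighbours ≥ 1, goes locally extinct.
  limpets: 1 of 2 neighbours < 2, holds.
  mussels: 2 of 5 neighbours < 5, holds.
  oysters: 1 of 2 neighbours ≥ 1, goes locally extinct.
Round 3 — checking thresholds:
  gobies: 1 of 3 neighbours < 3, holds.
  limpets: 2 of 2 neighbours ≥ 2, goes locally extinct.
  mussels: 3 of 5 neighbours < 5, holds.
Round 4 — no new extinctions; cascade stops.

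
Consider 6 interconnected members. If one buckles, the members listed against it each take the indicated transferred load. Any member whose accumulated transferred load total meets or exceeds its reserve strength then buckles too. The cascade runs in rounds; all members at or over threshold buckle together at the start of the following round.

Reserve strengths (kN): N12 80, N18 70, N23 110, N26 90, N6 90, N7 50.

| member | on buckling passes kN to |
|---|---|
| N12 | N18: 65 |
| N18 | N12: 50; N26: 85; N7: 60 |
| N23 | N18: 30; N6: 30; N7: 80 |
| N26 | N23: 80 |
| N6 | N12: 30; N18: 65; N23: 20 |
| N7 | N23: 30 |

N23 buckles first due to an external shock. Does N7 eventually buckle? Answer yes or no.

yes

Round 1 — N23 buckles (initial).
  N18: +30 → 30 < 70
  N6: +30 → 30 < 90
  N7: +80 → 80 ≥ 50
Round 2 — N7 buckles.
No further bucklings.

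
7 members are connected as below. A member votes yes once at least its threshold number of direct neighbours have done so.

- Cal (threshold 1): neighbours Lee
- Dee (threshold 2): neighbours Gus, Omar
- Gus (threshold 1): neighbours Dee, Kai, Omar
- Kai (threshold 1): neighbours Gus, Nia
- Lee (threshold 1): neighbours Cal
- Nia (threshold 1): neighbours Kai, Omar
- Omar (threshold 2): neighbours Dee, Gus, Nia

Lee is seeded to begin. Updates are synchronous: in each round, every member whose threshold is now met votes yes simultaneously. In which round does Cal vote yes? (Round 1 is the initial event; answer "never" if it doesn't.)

Round 1 — Lee votes yes (initial).
Round 2 — checking thresholds:
  Cal: 1 of 1 neighbours ≥ 1, votes yes.
Round 3 — no new yes votes; cascade stops.

2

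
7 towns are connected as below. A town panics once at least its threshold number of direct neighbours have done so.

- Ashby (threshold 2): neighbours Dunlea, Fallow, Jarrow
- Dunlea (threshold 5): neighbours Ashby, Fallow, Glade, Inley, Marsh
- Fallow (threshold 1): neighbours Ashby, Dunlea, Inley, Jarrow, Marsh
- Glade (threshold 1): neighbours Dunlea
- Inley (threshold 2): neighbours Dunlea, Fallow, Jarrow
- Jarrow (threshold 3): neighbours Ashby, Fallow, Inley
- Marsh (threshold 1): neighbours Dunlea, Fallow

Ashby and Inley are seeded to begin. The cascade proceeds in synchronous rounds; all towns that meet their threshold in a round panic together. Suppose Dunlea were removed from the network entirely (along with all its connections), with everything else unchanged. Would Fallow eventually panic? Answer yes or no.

yes

With Dunlea removed:
Round 1 — Ashby, Inley panic (initial).
Round 2 — checking thresholds:
  Fallow: 2 of 4 neighbours ≥ 1, panics.
  Jarrow: 2 of 3 neighbours < 3, holds.
Round 3 — checking thresholds:
  Jarrow: 3 of 3 neighbours ≥ 3, panics.
  Marsh: 1 of 1 neighbours ≥ 1, panics.
Round 4 — no new panics; cascade stops.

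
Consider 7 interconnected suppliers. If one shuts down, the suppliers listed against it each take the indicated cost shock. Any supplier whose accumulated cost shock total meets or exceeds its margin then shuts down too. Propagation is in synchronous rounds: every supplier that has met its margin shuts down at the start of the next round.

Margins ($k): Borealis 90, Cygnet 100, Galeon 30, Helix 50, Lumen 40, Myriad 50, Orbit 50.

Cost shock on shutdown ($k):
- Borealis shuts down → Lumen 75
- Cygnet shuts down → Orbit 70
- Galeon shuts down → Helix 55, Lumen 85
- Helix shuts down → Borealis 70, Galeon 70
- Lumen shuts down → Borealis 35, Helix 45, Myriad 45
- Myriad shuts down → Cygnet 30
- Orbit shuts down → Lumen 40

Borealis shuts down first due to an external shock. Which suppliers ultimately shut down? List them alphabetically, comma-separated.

Round 1 — Borealis shuts down (initial).
  Lumen: +75 → 75 ≥ 40
Round 2 — Lumen shuts down.
  Helix: +45 → 45 < 50
  Myriad: +45 → 45 < 50
No further shutdowns.

Borealis, Lumen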